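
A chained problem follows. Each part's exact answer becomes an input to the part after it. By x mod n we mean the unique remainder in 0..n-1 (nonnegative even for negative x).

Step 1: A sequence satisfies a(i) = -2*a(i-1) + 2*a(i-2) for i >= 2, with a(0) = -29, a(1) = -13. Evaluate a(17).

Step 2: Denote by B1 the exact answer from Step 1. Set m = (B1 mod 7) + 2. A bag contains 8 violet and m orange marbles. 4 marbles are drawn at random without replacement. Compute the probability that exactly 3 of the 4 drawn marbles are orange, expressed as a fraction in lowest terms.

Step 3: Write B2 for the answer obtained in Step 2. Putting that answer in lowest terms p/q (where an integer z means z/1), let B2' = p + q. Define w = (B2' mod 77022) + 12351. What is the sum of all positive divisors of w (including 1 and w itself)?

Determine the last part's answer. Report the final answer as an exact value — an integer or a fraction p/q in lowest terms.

33840

Step 1: a(2) = -2*(-13) + 2*(-29) = -32; iterating: a(2)=-32, a(3)=38, a(4)=-140, a(5)=356, a(6)=-992, a(7)=2696, a(8)=-7376, a(9)=20144, a(10)=-55040, a(11)=150368, a(12)=-410816, a(13)=1122368, a(14)=-3066368, a(15)=8377472, a(16)=-22887680, a(17)=62530304; answer 62530304
Step 2: B1 = 62530304; m = 6; total draws C(14,4) = 1001; favorable C(6,3)*C(8,1) = 160; P = 160/1001; answer 160/1001
Step 3: B2 = 160/1001; threaded value p + q = 1161; w = 13512; 13512 = 2^3 * 3 * 563; sigma = (1 + 2 + 4 + 8) * (1 + 3) * (1 + 563) = 15 * 4 * 564 = 33840; answer 33840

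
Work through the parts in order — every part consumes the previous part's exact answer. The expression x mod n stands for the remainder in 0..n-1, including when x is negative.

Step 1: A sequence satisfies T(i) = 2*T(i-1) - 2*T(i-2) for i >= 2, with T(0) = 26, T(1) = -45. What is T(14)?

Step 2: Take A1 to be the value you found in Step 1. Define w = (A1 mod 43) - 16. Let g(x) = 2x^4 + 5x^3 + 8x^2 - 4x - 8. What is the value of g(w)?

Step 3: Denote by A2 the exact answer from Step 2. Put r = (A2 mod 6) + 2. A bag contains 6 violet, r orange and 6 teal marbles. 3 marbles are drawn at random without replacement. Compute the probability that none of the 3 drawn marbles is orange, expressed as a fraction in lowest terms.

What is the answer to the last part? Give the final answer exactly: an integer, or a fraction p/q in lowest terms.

44/91

Step 1: T(2) = 2*(-45) - 2*(26) = -142; iterating: T(2)=-142, T(3)=-194, T(4)=-104, T(5)=180, T(6)=568, T(7)=776, T(8)=416, T(9)=-720, T(10)=-2272, T(11)=-3104, T(12)=-1664, T(13)=2880, T(14)=9088; answer 9088
Step 2: A1 = 9088; w = -1; 2*(-1)^4 + 5*(-1)^3 + 8*(-1)^2 - 4*(-1)^1 - 8 = (2) + (-5) + (8) + (4) + (-8) = 1; answer 1
Step 3: A2 = 1; r = 3; total draws C(15,3) = 455; favorable C(12,3) = 220; P = 44/91; answer 44/91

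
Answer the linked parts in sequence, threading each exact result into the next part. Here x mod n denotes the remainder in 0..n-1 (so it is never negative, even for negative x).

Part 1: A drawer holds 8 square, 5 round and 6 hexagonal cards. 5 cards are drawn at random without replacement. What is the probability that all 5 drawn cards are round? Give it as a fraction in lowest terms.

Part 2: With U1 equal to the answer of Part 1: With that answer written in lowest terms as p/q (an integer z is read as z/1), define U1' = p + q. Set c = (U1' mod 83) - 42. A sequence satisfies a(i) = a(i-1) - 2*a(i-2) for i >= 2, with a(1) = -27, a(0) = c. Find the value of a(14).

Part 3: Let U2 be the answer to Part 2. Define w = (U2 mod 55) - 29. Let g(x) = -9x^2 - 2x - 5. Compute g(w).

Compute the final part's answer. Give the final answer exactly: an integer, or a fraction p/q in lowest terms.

Part 1: total draws C(19,5) = 11628; favorable C(5,5) = 1; P = 1/11628; answer 1/11628
Part 2: U1 = 1/11628; threaded value p + q = 11629; c = -33; a(2) = 1*(-27) - 2*(-33) = 39; iterating: a(2)=39, a(3)=93, a(4)=15, a(5)=-171, a(6)=-201, a(7)=141, a(8)=543, a(9)=261, a(10)=-825, a(11)=-1347, a(12)=303, a(13)=2997, a(14)=2391; answer 2391
Part 3: U2 = 2391; w = -3; -9*(-3)^2 - 2*(-3)^1 - 5 = (-81) + (6) + (-5) = -80; answer -80

-80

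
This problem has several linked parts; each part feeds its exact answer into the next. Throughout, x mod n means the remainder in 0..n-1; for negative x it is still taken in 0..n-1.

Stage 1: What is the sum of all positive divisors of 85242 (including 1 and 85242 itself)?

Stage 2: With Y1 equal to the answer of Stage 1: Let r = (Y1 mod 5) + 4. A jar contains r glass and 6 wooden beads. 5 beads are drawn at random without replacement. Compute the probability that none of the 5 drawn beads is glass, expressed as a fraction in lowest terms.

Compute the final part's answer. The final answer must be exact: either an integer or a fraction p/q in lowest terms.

1/77

Stage 1: 85242 = 2 * 3 * 14207; sigma = (1 + 2) * (1 + 3) * (1 + 14207) = 3 * 4 * 14208 = 170496; answer 170496
Stage 2: Y1 = 170496; r = 5; total draws C(11,5) = 462; favorable C(6,5) = 6; P = 1/77; answer 1/77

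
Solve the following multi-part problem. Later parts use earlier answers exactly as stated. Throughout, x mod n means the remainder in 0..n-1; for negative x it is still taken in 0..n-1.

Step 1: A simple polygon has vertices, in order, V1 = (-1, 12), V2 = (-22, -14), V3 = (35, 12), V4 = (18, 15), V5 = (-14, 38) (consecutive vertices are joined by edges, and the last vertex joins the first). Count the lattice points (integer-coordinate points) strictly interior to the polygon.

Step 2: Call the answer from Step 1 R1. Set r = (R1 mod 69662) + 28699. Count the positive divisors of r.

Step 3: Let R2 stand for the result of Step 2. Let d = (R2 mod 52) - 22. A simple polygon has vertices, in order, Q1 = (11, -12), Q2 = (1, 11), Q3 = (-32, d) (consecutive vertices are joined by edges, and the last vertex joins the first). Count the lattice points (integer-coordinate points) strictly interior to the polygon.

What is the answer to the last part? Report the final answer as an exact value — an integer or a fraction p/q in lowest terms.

384

Step 1: cross terms: (-1*-14 - -22*12)=278, (-22*12 - 35*-14)=226, (35*15 - 18*12)=309, (18*38 - -14*15)=894, (-14*12 - -1*38)=-130; twice the area = |1577| = 1577; area = 1577/2; boundary points = 1 + 1 + 1 + 1 + 13 = 17; strictly interior points = area - boundary/2 + 1 = 781; answer 781
Step 2: R1 = 781; r = 29480; 29480 = 2^3 * 5 * 11 * 67; number of divisors = (3+1) * (1+1) * (1+1) * (1+1) = 32; answer 32
Step 3: R2 = 32; d = 10; cross terms: (11*11 - 1*-12)=133, (1*10 - -32*11)=362, (-32*-12 - 11*10)=274; twice the area = |769| = 769; area = 769/2; boundary points = 1 + 1 + 1 = 3; strictly interior points = area - boundary/2 + 1 = 384; answer 384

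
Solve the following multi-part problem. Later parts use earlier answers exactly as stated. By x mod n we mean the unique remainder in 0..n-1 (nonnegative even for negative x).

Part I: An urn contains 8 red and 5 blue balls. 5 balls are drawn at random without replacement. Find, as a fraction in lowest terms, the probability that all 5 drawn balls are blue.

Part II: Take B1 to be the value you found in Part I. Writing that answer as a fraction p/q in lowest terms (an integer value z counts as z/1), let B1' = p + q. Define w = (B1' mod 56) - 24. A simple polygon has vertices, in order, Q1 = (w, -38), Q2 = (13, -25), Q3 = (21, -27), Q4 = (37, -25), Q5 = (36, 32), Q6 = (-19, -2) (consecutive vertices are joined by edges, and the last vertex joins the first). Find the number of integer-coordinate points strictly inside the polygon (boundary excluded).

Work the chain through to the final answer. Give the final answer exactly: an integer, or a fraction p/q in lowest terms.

Part I: total draws C(13,5) = 1287; favorable C(5,5) = 1; P = 1/1287; answer 1/1287
Part II: B1 = 1/1287; threaded value p + q = 1288; w = -24; cross terms: (-24*-25 - 13*-38)=1094, (13*-27 - 21*-25)=174, (21*-25 - 37*-27)=474, (37*32 - 36*-25)=2084, (36*-2 - -19*32)=536, (-19*-38 - -24*-2)=674; twice the area = |5036| = 5036; area = 2518; boundary points = 1 + 2 + 2 + 1 + 1 + 1 = 8; strictly interior points = area - boundary/2 + 1 = 2515; answer 2515

2515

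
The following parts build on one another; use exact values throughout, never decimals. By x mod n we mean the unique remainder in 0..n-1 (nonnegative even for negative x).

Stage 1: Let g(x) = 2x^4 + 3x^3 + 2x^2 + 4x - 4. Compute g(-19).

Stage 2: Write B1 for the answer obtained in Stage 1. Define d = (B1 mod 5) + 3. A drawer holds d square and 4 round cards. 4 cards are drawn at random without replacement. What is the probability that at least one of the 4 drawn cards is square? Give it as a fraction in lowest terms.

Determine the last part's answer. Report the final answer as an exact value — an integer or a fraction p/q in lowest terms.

125/126

Stage 1: 2*(-19)^4 + 3*(-19)^3 + 2*(-19)^2 + 4*(-19)^1 - 4 = (260642) + (-20577) + (722) + (-76) + (-4) = 240707; answer 240707
Stage 2: B1 = 240707; d = 5; total draws C(9,4) = 126; complement C(4,4) = 1; favorable 126 - 1 = 125; P = 125/126; answer 125/126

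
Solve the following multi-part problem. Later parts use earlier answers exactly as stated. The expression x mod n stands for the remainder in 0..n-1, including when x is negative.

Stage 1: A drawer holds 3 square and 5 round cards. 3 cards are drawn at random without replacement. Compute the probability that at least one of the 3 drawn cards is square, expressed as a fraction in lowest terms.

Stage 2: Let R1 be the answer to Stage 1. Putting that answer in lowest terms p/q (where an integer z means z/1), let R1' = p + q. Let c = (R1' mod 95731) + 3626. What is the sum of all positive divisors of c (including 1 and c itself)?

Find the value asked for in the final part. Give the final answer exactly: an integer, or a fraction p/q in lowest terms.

3678

Stage 1: total draws C(8,3) = 56; complement C(5,3) = 10; favorable 56 - 10 = 46; P = 23/28; answer 23/28
Stage 2: R1 = 23/28; threaded value p + q = 51; c = 3677; 3677 is prime, so its only divisors are 1 and 3677; sigma = 1 + 3677 = 3678; answer 3678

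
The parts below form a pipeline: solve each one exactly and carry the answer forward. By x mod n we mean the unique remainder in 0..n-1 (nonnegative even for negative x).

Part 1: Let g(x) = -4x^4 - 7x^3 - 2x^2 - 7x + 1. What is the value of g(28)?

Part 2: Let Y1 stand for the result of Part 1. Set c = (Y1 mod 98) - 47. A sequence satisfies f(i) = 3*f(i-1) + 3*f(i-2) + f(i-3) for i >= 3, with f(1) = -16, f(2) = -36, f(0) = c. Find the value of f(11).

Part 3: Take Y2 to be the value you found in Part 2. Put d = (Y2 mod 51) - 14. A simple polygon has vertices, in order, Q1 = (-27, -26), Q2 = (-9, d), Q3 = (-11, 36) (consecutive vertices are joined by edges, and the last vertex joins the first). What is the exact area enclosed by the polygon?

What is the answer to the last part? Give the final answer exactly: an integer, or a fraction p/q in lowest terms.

390

Part 1: -4*(28)^4 - 7*(28)^3 - 2*(28)^2 - 7*(28)^1 + 1 = (-2458624) + (-153664) + (-1568) + (-196) + (1) = -2614051; answer -2614051
Part 2: Y1 = -2614051; c = -46; f(3) = 3*(-36) + 3*(-16) + 1*(-46) = -202; iterating: f(3)=-202, f(4)=-730, f(5)=-2832, f(6)=-10888, f(7)=-41890, f(8)=-161166, f(9)=-620056, f(10)=-2385556, f(11)=-9178002; answer -9178002
Part 3: Y2 = -9178002; d = -5; cross terms: (-27*-5 - -9*-26)=-99, (-9*36 - -11*-5)=-379, (-11*-26 - -27*36)=1258; twice the area = |780| = 780; area = 390; answer 390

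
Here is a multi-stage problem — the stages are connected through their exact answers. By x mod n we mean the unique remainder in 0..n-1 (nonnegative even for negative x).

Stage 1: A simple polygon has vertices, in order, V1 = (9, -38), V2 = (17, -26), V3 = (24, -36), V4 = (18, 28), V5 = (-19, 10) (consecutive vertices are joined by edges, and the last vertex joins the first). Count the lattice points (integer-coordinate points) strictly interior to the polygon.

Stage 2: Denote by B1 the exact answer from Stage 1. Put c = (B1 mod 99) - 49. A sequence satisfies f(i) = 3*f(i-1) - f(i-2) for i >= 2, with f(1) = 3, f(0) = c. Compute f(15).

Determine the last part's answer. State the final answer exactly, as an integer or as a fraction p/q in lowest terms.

907065

Stage 1: cross terms: (9*-26 - 17*-38)=412, (17*-36 - 24*-26)=12, (24*28 - 18*-36)=1320, (18*10 - -19*28)=712, (-19*-38 - 9*10)=632; twice the area = |3088| = 3088; area = 1544; boundary points = 4 + 1 + 2 + 1 + 4 = 12; strictly interior points = area - boundary/2 + 1 = 1539; answer 1539
Stage 2: B1 = 1539; c = 5; f(2) = 3*(3) - 1*(5) = 4; iterating: f(2)=4, f(3)=9, f(4)=23, f(5)=60, f(6)=157, f(7)=411, f(8)=1076, f(9)=2817, f(10)=7375, f(11)=19308, f(12)=50549, f(13)=132339, f(14)=346468, f(15)=907065; answer 907065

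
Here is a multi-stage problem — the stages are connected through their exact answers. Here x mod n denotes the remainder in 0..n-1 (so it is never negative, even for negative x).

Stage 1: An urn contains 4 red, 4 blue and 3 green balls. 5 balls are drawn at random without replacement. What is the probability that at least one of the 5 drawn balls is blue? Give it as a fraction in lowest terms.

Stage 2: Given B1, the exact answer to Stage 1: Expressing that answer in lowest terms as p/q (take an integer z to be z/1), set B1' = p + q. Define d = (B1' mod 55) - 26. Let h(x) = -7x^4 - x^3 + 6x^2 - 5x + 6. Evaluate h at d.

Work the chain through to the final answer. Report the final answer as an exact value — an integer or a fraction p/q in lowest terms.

-587905

Stage 1: total draws C(11,5) = 462; complement C(7,5) = 21; favorable 462 - 21 = 441; P = 21/22; answer 21/22
Stage 2: B1 = 21/22; threaded value p + q = 43; d = 17; -7*(17)^4 - 1*(17)^3 + 6*(17)^2 - 5*(17)^1 + 6 = (-584647) + (-4913) + (1734) + (-85) + (6) = -587905; answer -587905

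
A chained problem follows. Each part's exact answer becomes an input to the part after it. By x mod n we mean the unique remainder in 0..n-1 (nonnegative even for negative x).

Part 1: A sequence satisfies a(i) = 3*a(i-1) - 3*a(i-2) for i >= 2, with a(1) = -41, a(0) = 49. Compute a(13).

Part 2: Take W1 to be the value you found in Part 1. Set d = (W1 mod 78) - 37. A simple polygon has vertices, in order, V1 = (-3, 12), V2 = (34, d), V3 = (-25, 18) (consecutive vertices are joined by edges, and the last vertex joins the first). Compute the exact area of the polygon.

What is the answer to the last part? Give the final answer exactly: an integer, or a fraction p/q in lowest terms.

Part 1: a(2) = 3*(-41) - 3*(49) = -270; iterating: a(2)=-270, a(3)=-687, a(4)=-1251, a(5)=-1692, a(6)=-1323, a(7)=1107, a(8)=7290, a(9)=18549, a(10)=33777, a(11)=45684, a(12)=35721, a(13)=-29889; answer -29889
Part 2: W1 = -29889; d = 26; cross terms: (-3*26 - 34*12)=-486, (34*18 - -25*26)=1262, (-25*12 - -3*18)=-246; twice the area = |530| = 530; area = 265; answer 265

265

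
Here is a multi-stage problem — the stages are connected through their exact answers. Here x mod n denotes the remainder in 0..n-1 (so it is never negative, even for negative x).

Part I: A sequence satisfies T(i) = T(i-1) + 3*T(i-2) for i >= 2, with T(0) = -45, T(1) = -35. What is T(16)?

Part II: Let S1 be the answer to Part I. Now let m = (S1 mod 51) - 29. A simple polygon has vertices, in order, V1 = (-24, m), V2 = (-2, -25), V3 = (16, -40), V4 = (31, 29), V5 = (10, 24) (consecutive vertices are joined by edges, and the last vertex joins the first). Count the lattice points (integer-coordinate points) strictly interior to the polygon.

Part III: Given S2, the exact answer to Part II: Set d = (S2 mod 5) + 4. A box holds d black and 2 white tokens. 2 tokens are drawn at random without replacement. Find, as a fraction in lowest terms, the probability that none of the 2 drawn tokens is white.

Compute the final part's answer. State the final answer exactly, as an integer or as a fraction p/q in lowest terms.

Part I: T(2) = 1*(-35) + 3*(-45) = -170; iterating: T(2)=-170, T(3)=-275, T(4)=-785, T(5)=-1610, T(6)=-3965, T(7)=-8795, T(8)=-20690, T(9)=-47075, T(10)=-109145, T(11)=-250370, T(12)=-577805, T(13)=-1328915, T(14)=-3062330, T(15)=-7049075, T(16)=-16236065; answer -16236065
Part II: S1 = -16236065; m = 11; cross terms: (-24*-25 - -2*11)=622, (-2*-40 - 16*-25)=480, (16*29 - 31*-40)=1704, (31*24 - 10*29)=454, (10*11 - -24*24)=686; twice the area = |3946| = 3946; area = 1973; boundary points = 2 + 3 + 3 + 1 + 1 = 10; strictly interior points = area - boundary/2 + 1 = 1969; answer 1969
Part III: S2 = 1969; d = 8; total draws C(10,2) = 45; favorable C(8,2) = 28; P = 28/45; answer 28/45

28/45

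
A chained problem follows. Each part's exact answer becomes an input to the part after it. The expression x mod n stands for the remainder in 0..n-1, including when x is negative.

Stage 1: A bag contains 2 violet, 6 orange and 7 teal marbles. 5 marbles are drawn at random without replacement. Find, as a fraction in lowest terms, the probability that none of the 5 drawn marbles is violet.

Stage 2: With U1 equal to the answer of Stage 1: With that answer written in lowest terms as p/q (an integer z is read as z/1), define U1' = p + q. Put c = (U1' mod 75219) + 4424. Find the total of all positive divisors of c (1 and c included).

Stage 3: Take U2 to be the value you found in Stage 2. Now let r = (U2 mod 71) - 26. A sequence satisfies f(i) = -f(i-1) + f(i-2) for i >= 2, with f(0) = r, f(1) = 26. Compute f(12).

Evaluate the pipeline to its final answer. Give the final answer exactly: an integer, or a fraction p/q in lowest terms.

-5613

Stage 1: total draws C(15,5) = 3003; favorable C(13,5) = 1287; P = 3/7; answer 3/7
Stage 2: U1 = 3/7; threaded value p + q = 10; c = 4434; 4434 = 2 * 3 * 739; sigma = (1 + 2) * (1 + 3) * (1 + 739) = 3 * 4 * 740 = 8880; answer 8880
Stage 3: U2 = 8880; r = -21; f(2) = -1*(26) + 1*(-21) = -47; iterating: f(2)=-47, f(3)=73, f(4)=-120, f(5)=193, f(6)=-313, f(7)=506, f(8)=-819, f(9)=1325, f(10)=-2144, f(11)=3469, f(12)=-5613; answer -5613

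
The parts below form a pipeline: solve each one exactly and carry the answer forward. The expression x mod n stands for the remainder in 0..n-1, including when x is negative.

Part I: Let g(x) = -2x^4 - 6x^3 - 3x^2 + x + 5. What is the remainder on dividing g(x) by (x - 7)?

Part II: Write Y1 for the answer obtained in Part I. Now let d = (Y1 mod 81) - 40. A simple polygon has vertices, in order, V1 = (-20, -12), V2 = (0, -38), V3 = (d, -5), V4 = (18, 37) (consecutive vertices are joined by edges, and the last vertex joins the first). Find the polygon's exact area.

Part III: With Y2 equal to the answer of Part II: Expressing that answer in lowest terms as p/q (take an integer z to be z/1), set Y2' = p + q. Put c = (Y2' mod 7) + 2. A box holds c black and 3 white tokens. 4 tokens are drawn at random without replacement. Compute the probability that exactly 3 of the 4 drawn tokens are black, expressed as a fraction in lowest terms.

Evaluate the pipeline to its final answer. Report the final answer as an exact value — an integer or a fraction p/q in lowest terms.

Part I: remainder = value at the root: -2*(7)^4 - 6*(7)^3 - 3*(7)^2 + 1*(7)^1 + 5 = (-4802) + (-2058) + (-147) + (7) + (5) = -6995; answer -6995
Part II: Y1 = -6995; d = 12; cross terms: (-20*-38 - 0*-12)=760, (0*-5 - 12*-38)=456, (12*37 - 18*-5)=534, (18*-12 - -20*37)=524; twice the area = |2274| = 2274; area = 1137; answer 1137
Part III: Y2 = 1137; threaded value p + q = 1138; c = 6; total draws C(9,4) = 126; favorable C(6,3)*C(3,1) = 60; P = 10/21; answer 10/21

10/21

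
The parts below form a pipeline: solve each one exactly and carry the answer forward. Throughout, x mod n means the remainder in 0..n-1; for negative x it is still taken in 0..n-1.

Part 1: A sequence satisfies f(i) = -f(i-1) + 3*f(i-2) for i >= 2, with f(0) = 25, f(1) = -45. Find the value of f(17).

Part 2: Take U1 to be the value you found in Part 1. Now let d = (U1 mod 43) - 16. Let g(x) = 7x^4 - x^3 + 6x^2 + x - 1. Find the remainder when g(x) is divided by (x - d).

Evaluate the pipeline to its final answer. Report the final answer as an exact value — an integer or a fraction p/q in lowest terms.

4644

Part 1: f(2) = -1*(-45) + 3*(25) = 120; iterating: f(2)=120, f(3)=-255, f(4)=615, f(5)=-1380, f(6)=3225, f(7)=-7365, f(8)=17040, f(9)=-39135, f(10)=90255, f(11)=-207660, f(12)=478425, f(13)=-1101405, f(14)=2536680, f(15)=-5840895, f(16)=13450935, f(17)=-30973620; answer -30973620
Part 2: U1 = -30973620; d = -5; remainder = value at the root: 7*(-5)^4 - 1*(-5)^3 + 6*(-5)^2 + 1*(-5)^1 - 1 = (4375) + (125) + (150) + (-5) + (-1) = 4644; answer 4644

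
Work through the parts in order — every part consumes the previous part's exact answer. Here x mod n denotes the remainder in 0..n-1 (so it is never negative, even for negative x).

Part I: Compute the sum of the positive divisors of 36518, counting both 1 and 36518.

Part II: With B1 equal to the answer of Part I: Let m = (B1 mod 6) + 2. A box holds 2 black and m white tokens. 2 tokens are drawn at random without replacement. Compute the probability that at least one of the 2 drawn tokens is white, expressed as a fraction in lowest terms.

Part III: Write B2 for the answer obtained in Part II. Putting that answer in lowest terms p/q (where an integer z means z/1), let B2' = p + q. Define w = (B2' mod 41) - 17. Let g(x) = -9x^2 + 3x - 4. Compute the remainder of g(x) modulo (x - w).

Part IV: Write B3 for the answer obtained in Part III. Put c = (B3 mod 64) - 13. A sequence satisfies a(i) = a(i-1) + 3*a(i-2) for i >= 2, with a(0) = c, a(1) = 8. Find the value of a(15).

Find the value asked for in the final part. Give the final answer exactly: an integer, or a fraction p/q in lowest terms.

3054203

Part I: 36518 = 2 * 19 * 31^2; sigma = (1 + 2) * (1 + 19) * (1 + 31 + 961) = 3 * 20 * 993 = 59580; answer 59580
Part II: B1 = 59580; m = 2; total draws C(4,2) = 6; complement C(2,2) = 1; favorable 6 - 1 = 5; P = 5/6; answer 5/6
Part III: B2 = 5/6; threaded value p + q = 11; w = -6; remainder = value at the root: -9*(-6)^2 + 3*(-6)^1 - 4 = (-324) + (-18) + (-4) = -346; answer -346
Part IV: B3 = -346; c = 25; a(2) = 1*(8) + 3*(25) = 83; iterating: a(2)=83, a(3)=107, a(4)=356, a(5)=677, a(6)=1745, a(7)=3776, a(8)=9011, a(9)=20339, a(10)=47372, a(11)=108389, a(12)=250505, a(13)=575672, a(14)=1327187, a(15)=3054203; answer 3054203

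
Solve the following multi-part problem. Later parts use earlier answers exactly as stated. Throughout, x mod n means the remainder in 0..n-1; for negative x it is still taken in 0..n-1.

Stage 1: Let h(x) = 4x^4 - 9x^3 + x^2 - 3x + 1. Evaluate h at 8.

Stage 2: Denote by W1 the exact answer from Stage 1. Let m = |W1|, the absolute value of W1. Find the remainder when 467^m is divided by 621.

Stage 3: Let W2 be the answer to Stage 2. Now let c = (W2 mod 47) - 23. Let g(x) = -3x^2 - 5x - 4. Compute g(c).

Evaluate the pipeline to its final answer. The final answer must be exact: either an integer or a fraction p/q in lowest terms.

Stage 1: 4*(8)^4 - 9*(8)^3 + 1*(8)^2 - 3*(8)^1 + 1 = (16384) + (-4608) + (64) + (-24) + (1) = 11817; answer 11817
Stage 2: W1 = 11817; m = 11817; squarings mod 621: 467^1=467, 467^2=118, 467^4=262, 467^8=334, 467^16=397, 467^32=496, 467^64=100, 467^128=64, 467^256=370, 467^512=280, 467^1024=154, 467^2048=118, 467^4096=262, 467^8192=334; 467^11817 = 467^1 * 467^8 * 467^32 * 467^512 * 467^1024 * 467^2048 * 467^8192 = 458 (mod 621); answer 458
Stage 3: W2 = 458; c = 12; -3*(12)^2 - 5*(12)^1 - 4 = (-432) + (-60) + (-4) = -496; answer -496

-496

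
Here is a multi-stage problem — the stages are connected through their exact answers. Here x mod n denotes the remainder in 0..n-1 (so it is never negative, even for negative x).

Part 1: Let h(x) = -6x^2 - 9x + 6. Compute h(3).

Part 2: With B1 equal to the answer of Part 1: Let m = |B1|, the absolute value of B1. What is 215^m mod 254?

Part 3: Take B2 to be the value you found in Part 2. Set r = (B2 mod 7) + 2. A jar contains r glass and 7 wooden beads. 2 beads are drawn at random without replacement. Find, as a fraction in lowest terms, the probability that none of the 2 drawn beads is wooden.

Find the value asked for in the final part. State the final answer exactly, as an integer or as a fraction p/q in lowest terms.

Part 1: -6*(3)^2 - 9*(3)^1 + 6 = (-54) + (-27) + (6) = -75; answer -75
Part 2: B1 = -75; m = 75; squarings mod 254: 215^1=215, 215^2=251, 215^4=9, 215^8=81, 215^16=211, 215^32=71, 215^64=215; 215^75 = 215^1 * 215^2 * 215^8 * 215^64 = 221 (mod 254); answer 221
Part 3: B2 = 221; r = 6; total draws C(13,2) = 78; favorable C(6,2) = 15; P = 5/26; answer 5/26

5/26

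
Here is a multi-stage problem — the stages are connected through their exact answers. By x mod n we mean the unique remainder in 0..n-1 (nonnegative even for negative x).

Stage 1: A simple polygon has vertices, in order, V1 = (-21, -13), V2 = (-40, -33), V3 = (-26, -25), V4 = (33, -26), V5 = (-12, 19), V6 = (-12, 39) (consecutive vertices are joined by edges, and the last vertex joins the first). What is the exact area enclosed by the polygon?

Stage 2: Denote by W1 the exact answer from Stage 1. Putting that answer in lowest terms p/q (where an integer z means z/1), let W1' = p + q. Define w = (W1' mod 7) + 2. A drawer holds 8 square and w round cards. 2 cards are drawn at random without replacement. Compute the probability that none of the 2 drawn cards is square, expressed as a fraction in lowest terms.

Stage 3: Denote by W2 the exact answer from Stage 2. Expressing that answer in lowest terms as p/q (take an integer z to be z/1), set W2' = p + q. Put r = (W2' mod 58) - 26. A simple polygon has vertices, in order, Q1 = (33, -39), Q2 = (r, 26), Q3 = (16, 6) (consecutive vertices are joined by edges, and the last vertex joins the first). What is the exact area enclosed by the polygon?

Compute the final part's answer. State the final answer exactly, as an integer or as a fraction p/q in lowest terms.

Stage 1: cross terms: (-21*-33 - -40*-13)=173, (-40*-25 - -26*-33)=142, (-26*-26 - 33*-25)=1501, (33*19 - -12*-26)=315, (-12*39 - -12*19)=-240, (-12*-13 - -21*39)=975; twice the area = |2866| = 2866; area = 1433; answer 1433
Stage 2: W1 = 1433; threaded value p + q = 1434; w = 8; total draws C(16,2) = 120; favorable C(8,2) = 28; P = 7/30; answer 7/30
Stage 3: W2 = 7/30; threaded value p + q = 37; r = 11; cross terms: (33*26 - 11*-39)=1287, (11*6 - 16*26)=-350, (16*-39 - 33*6)=-822; twice the area = |115| = 115; area = 115/2; answer 115/2

115/2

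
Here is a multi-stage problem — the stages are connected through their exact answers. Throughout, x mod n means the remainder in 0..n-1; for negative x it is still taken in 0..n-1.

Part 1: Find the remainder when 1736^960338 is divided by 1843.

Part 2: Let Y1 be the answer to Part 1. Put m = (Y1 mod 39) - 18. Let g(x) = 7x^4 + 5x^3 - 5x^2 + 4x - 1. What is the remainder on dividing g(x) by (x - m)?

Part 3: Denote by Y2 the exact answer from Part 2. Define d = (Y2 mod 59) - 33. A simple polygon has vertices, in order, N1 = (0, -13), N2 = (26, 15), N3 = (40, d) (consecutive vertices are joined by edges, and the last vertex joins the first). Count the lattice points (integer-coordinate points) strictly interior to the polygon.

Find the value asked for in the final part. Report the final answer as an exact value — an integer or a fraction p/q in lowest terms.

752

Part 1: squarings mod 1843: 1736^1=1736, 1736^2=391, 1736^4=1755, 1736^8=372, 1736^16=159, 1736^32=1322, 1736^64=520, 1736^128=1322, 1736^256=520, 1736^512=1322, 1736^1024=520, 1736^2048=1322, 1736^4096=520, 1736^8192=1322, 1736^16384=520, 1736^32768=1322, 1736^65536=520, 1736^131072=1322, 1736^262144=520, 1736^524288=1322; 1736^960338 = 1736^2 * 1736^16 * 1736^64 * 1736^256 * 1736^512 * 1736^1024 * 1736^8192 * 1736^32768 * 1736^131072 * 1736^262144 * 1736^524288 = 676 (mod 1843); answer 676
Part 2: Y1 = 676; m = -5; remainder = value at the root: 7*(-5)^4 + 5*(-5)^3 - 5*(-5)^2 + 4*(-5)^1 - 1 = (4375) + (-625) + (-125) + (-20) + (-1) = 3604; answer 3604
Part 3: Y2 = 3604; d = -28; cross terms: (0*15 - 26*-13)=338, (26*-28 - 40*15)=-1328, (40*-13 - 0*-28)=-520; twice the area = |-1510| = 1510; area = 755; boundary points = 2 + 1 + 5 = 8; strictly interior points = area - boundary/2 + 1 = 752; answer 752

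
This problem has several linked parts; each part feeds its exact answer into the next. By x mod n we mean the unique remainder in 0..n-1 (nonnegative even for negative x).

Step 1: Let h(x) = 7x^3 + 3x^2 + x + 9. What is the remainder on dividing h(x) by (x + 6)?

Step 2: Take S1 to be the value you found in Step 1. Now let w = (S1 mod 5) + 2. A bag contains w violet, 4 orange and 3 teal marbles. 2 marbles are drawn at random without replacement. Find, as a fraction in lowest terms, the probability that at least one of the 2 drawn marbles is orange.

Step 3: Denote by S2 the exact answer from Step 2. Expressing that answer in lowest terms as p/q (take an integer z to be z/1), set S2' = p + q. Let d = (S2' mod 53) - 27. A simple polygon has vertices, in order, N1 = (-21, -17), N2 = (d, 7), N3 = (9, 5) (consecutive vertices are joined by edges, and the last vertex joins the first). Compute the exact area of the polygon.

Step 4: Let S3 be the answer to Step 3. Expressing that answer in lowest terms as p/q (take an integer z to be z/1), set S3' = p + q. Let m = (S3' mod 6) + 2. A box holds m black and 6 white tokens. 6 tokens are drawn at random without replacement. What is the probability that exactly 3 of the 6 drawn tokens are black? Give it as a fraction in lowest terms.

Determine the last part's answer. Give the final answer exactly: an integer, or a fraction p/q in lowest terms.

Step 1: remainder = value at the root: 7*(-6)^3 + 3*(-6)^2 + 1*(-6)^1 + 9 = (-1512) + (108) + (-6) + (9) = -1401; answer -1401
Step 2: S1 = -1401; w = 6; total draws C(13,2) = 78; complement C(9,2) = 36; favorable 78 - 36 = 42; P = 7/13; answer 7/13
Step 3: S2 = 7/13; threaded value p + q = 20; d = -7; cross terms: (-21*7 - -7*-17)=-266, (-7*5 - 9*7)=-98, (9*-17 - -21*5)=-48; twice the area = |-412| = 412; area = 206; answer 206
Step 4: S3 = 206; threaded value p + q = 207; m = 5; total draws C(11,6) = 462; favorable C(5,3)*C(6,3) = 200; P = 100/231; answer 100/231

100/231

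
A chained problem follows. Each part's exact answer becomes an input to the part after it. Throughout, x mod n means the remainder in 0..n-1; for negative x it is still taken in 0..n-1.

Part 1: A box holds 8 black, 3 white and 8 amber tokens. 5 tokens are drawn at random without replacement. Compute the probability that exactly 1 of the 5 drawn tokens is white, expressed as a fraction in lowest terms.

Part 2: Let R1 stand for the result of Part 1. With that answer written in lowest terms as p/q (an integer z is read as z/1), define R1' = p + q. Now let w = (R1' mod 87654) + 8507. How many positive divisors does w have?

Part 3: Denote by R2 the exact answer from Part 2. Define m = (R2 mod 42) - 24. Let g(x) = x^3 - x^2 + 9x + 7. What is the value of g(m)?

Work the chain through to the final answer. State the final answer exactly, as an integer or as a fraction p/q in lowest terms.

Part 1: total draws C(19,5) = 11628; favorable C(3,1)*C(16,4) = 5460; P = 455/969; answer 455/969
Part 2: R1 = 455/969; threaded value p + q = 1424; w = 9931; 9931 is prime, so its only divisors are 1 and 9931; count = 2; answer 2
Part 3: R2 = 2; m = -22; 1*(-22)^3 - 1*(-22)^2 + 9*(-22)^1 + 7 = (-10648) + (-484) + (-198) + (7) = -11323; answer -11323

-11323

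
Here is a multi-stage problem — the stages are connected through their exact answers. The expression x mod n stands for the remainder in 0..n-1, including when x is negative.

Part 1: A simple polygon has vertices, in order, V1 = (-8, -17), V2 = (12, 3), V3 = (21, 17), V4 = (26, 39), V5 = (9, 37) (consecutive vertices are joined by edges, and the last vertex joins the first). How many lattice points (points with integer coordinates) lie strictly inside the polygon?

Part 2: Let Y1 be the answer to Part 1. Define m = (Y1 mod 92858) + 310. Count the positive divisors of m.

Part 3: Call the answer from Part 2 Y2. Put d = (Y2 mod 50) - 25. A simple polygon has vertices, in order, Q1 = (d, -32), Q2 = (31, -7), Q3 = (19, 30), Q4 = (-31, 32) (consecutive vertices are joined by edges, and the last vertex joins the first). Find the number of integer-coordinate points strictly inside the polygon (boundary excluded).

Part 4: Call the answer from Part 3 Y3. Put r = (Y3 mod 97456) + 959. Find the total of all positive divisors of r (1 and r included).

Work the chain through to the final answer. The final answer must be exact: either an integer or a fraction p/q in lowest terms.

Part 1: cross terms: (-8*3 - 12*-17)=180, (12*17 - 21*3)=141, (21*39 - 26*17)=377, (26*37 - 9*39)=611, (9*-17 - -8*37)=143; twice the area = |1452| = 1452; area = 726; boundary points = 20 + 1 + 1 + 1 + 1 = 24; strictly interior points = area - boundary/2 + 1 = 715; answer 715
Part 2: Y1 = 715; m = 1025; 1025 = 5^2 * 41; number of divisors = (2+1) * (1+1) = 6; answer 6
Part 3: Y2 = 6; d = -19; cross terms: (-19*-7 - 31*-32)=1125, (31*30 - 19*-7)=1063, (19*32 - -31*30)=1538, (-31*-32 - -19*32)=1600; twice the area = |5326| = 5326; area = 2663; boundary points = 25 + 1 + 2 + 4 = 32; strictly interior points = area - boundary/2 + 1 = 2648; answer 2648
Part 4: Y3 = 2648; r = 3607; 3607 is prime, so its only divisors are 1 and 3607; sigma = 1 + 3607 = 3608; answer 3608

3608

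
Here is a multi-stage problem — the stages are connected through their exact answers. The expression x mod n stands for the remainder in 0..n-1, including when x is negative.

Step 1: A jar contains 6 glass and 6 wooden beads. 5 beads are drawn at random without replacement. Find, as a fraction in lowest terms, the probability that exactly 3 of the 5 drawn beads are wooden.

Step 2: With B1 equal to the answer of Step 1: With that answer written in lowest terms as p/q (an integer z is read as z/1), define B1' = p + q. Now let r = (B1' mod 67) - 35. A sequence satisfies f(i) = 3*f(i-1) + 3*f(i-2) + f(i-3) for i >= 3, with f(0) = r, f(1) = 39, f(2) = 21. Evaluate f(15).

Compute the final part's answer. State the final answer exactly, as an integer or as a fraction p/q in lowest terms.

1673272177

Step 1: total draws C(12,5) = 792; favorable C(6,3)*C(6,2) = 300; P = 25/66; answer 25/66
Step 2: B1 = 25/66; threaded value p + q = 91; r = -11; f(3) = 3*(21) + 3*(39) + 1*(-11) = 169; iterating: f(3)=169, f(4)=609, f(5)=2355, f(6)=9061, f(7)=34857, f(8)=134109, f(9)=515959, f(10)=1985061, f(11)=7637169, f(12)=29382649, f(13)=113044515, f(14)=434918661, f(15)=1673272177; answer 1673272177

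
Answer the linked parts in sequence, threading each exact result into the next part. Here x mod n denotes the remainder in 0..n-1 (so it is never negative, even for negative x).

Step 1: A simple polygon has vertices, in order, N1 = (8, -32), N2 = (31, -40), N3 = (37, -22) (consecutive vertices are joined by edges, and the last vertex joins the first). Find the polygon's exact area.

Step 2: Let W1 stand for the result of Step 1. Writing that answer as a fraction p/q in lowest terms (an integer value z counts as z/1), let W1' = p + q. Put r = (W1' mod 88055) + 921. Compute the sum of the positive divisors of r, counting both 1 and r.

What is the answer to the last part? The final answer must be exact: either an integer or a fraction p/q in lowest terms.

Step 1: cross terms: (8*-40 - 31*-32)=672, (31*-22 - 37*-40)=798, (37*-32 - 8*-22)=-1008; twice the area = |462| = 462; area = 231; answer 231
Step 2: W1 = 231; threaded value p + q = 232; r = 1153; 1153 is prime, so its only divisors are 1 and 1153; sigma = 1 + 1153 = 1154; answer 1154

1154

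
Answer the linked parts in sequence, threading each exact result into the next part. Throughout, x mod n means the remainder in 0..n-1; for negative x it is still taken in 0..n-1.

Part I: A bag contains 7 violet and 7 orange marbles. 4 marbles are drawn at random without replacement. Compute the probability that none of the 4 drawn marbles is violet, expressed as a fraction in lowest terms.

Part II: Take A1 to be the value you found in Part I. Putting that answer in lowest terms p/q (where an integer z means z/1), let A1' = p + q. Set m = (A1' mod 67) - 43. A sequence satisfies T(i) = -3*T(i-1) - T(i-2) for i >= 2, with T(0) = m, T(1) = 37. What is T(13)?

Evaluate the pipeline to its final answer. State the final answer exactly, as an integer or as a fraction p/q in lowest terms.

3146869

Part I: total draws C(14,4) = 1001; favorable C(7,4) = 35; P = 5/143; answer 5/143
Part II: A1 = 5/143; threaded value p + q = 148; m = -29; T(2) = -3*(37) - 1*(-29) = -82; iterating: T(2)=-82, T(3)=209, T(4)=-545, T(5)=1426, T(6)=-3733, T(7)=9773, T(8)=-25586, T(9)=66985, T(10)=-175369, T(11)=459122, T(12)=-1201997, T(13)=3146869; answer 3146869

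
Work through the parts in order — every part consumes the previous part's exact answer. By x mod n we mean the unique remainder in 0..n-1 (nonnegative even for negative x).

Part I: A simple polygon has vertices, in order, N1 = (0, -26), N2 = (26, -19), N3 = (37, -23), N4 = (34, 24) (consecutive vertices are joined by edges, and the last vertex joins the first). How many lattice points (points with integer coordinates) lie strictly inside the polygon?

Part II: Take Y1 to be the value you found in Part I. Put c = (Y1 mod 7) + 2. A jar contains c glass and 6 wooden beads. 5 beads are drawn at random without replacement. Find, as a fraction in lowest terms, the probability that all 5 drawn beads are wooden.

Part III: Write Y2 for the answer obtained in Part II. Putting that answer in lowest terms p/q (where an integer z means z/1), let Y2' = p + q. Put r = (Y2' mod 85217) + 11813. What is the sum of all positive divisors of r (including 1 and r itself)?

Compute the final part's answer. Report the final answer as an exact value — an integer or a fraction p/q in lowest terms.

Part I: cross terms: (0*-19 - 26*-26)=676, (26*-23 - 37*-19)=105, (37*24 - 34*-23)=1670, (34*-26 - 0*24)=-884; twice the area = |1567| = 1567; area = 1567/2; boundary points = 1 + 1 + 1 + 2 = 5; strictly interior points = area - boundary/2 + 1 = 782; answer 782
Part II: Y1 = 782; c = 7; total draws C(13,5) = 1287; favorable C(6,5) = 6; P = 2/429; answer 2/429
Part III: Y2 = 2/429; threaded value p + q = 431; r = 12244; 12244 = 2^2 * 3061; sigma = (1 + 2 + 4) * (1 + 3061) = 7 * 3062 = 21434; answer 21434

21434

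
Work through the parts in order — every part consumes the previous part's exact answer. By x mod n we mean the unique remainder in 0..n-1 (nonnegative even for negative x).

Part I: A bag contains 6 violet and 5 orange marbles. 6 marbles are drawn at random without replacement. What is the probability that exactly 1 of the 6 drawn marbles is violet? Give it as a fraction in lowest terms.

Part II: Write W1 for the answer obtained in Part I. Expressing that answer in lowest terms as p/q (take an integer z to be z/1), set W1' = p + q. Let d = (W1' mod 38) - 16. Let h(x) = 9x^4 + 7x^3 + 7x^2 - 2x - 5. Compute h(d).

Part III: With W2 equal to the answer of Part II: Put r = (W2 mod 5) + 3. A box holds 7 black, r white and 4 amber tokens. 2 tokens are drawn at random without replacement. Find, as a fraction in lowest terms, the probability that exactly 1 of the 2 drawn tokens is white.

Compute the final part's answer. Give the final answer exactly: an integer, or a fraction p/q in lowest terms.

44/105

Part I: total draws C(11,6) = 462; favorable C(6,1)*C(5,5) = 6; P = 1/77; answer 1/77
Part II: W1 = 1/77; threaded value p + q = 78; d = -14; 9*(-14)^4 + 7*(-14)^3 + 7*(-14)^2 - 2*(-14)^1 - 5 = (345744) + (-19208) + (1372) + (28) + (-5) = 327931; answer 327931
Part III: W2 = 327931; r = 4; total draws C(15,2) = 105; favorable C(4,1)*C(11,1) = 44; P = 44/105; answer 44/105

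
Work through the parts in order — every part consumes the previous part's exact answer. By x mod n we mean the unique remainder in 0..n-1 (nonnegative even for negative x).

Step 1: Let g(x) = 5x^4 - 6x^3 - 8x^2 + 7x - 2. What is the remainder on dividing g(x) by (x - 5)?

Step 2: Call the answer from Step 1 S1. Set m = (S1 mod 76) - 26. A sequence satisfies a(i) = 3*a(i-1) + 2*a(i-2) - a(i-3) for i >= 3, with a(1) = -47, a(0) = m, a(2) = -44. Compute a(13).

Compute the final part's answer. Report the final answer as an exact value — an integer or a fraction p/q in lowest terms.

-51032293

Step 1: remainder = value at the root: 5*(5)^4 - 6*(5)^3 - 8*(5)^2 + 7*(5)^1 - 2 = (3125) + (-750) + (-200) + (35) + (-2) = 2208; answer 2208
Step 2: S1 = 2208; m = -22; a(3) = 3*(-44) + 2*(-47) - 1*(-22) = -204; iterating: a(3)=-204, a(4)=-653, a(5)=-2323, a(6)=-8071, a(7)=-28206, a(8)=-98437, a(9)=-343652, a(10)=-1199624, a(11)=-4187739, a(12)=-14618813, a(13)=-51032293; answer -51032293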